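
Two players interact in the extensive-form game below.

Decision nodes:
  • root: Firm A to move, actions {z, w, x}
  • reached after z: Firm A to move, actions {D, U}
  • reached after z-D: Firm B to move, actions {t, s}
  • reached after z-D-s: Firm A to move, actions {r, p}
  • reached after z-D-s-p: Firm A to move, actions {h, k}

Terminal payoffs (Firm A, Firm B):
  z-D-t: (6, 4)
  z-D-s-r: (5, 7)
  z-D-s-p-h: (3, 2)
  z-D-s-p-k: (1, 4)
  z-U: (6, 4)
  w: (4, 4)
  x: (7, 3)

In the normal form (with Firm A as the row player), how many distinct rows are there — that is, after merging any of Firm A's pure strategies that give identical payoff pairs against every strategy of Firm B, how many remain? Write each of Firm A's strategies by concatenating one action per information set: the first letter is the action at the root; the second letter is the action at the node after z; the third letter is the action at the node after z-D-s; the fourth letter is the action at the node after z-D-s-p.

6

Firm A has 24 pure strategies: zDrh, zDrk, zDph, zDpk, zUrh, zUrk, zUph, zUpk, wDrh, wDrk, wDph, wDpk, wUrh, wUrk, wUph, wUpk, xDrh, xDrk, xDph, xDpk, xUrh, xUrk, xUph, xUpk. Columns: t, s.
{zDrh, zDrk} → row (6,4) (5,7)
{zDph} → row (6,4) (3,2)
{zDpk} → row (6,4) (1,4)
{zUrh, zUrk, zUph, zUpk} → row (6,4) (6,4)
{wDrh, wDrk, wDph, wDpk, wUrh, wUrk, wUph, wUpk} → row (4,4) (4,4)
{xDrh, xDrk, xDph, xDpk, xUrh, xUrk, xUph, xUpk} → row (7,3) (7,3)
That's 6 distinct rows out of 24 strategies.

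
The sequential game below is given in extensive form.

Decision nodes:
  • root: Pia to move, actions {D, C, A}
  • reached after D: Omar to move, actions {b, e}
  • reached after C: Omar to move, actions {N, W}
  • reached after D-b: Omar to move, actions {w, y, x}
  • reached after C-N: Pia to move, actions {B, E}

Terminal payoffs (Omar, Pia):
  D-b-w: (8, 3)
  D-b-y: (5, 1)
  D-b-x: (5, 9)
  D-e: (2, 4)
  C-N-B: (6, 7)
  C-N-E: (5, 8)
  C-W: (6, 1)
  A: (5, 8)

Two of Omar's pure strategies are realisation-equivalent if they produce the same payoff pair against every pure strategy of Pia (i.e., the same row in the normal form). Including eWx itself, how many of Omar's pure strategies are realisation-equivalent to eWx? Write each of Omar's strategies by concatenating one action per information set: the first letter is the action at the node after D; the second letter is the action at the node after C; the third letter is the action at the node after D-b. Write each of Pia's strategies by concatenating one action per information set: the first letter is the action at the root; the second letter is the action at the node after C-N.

3

Row for eWx (columns DB, DE, CB, CE, AB, AE): (2,4) (2,4) (6,1) (6,1) (5,8) (5,8).
Under eWx, Omar's choice at the node after D-b can never be reached regardless of what Pia does, so varying those choices leaves every outcome unchanged.
Holding the reachable choices fixed and varying the unreachable one freely already gives 3 equivalent strategies.
No other strategy reproduces this row, so those 3 are the full class: eWw, eWy, eWx.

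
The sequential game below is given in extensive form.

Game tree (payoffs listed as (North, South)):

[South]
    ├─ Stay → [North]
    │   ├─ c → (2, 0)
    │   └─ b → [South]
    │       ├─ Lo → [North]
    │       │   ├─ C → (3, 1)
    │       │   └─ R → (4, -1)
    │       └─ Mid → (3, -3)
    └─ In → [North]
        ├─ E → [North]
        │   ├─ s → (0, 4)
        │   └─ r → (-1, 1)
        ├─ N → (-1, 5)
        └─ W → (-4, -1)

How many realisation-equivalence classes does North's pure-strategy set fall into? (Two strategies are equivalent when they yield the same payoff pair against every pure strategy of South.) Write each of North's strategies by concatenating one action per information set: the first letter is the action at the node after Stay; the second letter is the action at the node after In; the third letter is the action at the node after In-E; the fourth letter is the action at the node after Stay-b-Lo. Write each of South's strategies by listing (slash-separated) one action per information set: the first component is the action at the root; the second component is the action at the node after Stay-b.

North has 24 pure strategies: cEsC, cEsR, cErC, cErR, cNsC, cNsR, cNrC, cNrR, cWsC, cWsR, cWrC, cWrR, bEsC, bEsR, bErC, bErR, bNsC, bNsR, bNrC, bNrR, bWsC, bWsR, bWrC, bWrR. Columns: Stay/Lo, Stay/Mid, In/Lo, In/Mid.
{cEsC, cEsR} → row (2,0) (2,0) (0,4) (0,4)
{cErC, cErR} → row (2,0) (2,0) (-1,1) (-1,1)
{cNsC, cNsR, cNrC, cNrR} → row (2,0) (2,0) (-1,5) (-1,5)
{cWsC, cWsR, cWrC, cWrR} → row (2,0) (2,0) (-4,-1) (-4,-1)
{bEsC} → row (3,1) (3,-3) (0,4) (0,4)
{bEsR} → row (4,-1) (3,-3) (0,4) (0,4)
{bErC} → row (3,1) (3,-3) (-1,1) (-1,1)
{bErR} → row (4,-1) (3,-3) (-1,1) (-1,1)
{bNsC, bNrC} → row (3,1) (3,-3) (-1,5) (-1,5)
{bNsR, bNrR} → row (4,-1) (3,-3) (-1,5) (-1,5)
{bWsC, bWrC} → row (3,1) (3,-3) (-4,-1) (-4,-1)
{bWsR, bWrR} → row (4,-1) (3,-3) (-4,-1) (-4,-1)
That's 12 distinct rows out of 24 strategies.

12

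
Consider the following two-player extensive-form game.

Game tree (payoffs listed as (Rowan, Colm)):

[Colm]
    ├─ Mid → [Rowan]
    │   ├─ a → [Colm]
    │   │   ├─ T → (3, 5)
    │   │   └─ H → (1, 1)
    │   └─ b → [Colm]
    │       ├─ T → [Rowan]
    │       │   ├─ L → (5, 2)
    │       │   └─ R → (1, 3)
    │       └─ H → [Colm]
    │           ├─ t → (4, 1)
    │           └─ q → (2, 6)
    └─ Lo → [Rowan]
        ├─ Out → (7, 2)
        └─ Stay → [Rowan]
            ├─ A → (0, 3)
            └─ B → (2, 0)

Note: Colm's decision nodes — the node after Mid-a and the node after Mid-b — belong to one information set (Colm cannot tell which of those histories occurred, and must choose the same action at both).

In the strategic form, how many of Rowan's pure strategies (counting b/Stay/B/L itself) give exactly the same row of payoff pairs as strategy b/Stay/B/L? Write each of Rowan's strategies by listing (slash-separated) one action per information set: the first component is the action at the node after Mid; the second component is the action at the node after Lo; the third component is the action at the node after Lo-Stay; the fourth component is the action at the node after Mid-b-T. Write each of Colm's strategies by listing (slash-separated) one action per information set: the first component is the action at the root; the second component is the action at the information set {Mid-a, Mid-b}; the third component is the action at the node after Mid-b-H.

Row for b/Stay/B/L (columns Mid/T/t, Mid/T/q, Mid/H/t, Mid/H/q, Lo/T/t, Lo/T/q, Lo/H/t, Lo/H/q): (5,2) (5,2) (4,1) (2,6) (2,0) (2,0) (2,0) (2,0).
Every one of Rowan's information sets is on the play path for some reply by Colm when Rowan follows b/Stay/B/L.
Changing the action at any of them therefore changes at least one column, so only b/Stay/B/L itself gives this row.

1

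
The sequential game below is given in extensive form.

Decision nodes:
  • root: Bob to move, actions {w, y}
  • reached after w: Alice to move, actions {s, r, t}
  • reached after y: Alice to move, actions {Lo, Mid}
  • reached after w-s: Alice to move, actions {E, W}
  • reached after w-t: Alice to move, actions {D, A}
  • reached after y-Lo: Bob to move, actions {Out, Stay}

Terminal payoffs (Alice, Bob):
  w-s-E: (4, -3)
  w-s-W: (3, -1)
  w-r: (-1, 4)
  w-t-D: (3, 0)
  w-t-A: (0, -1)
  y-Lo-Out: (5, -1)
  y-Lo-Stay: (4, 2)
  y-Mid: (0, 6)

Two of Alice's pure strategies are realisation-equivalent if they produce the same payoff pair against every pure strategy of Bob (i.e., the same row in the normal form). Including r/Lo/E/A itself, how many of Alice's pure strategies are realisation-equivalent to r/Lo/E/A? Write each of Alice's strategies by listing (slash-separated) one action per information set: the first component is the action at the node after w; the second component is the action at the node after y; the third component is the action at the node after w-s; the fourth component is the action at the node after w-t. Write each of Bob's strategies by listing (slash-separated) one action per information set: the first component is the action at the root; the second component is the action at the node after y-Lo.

4

Row for r/Lo/E/A (columns w/Out, w/Stay, y/Out, y/Stay): (-1,4) (-1,4) (5,-1) (4,2).
Under r/Lo/E/A, Alice's choice at the node after w-s and at the node after w-t can never be reached regardless of what Bob does, so varying those choices leaves every outcome unchanged.
Holding the reachable choices fixed and varying the unreachable ones freely already gives 2 × 2 = 4 equivalent strategies.
No other strategy reproduces this row, so those 4 are the full class: r/Lo/E/D, r/Lo/E/A, r/Lo/W/D, r/Lo/W/A.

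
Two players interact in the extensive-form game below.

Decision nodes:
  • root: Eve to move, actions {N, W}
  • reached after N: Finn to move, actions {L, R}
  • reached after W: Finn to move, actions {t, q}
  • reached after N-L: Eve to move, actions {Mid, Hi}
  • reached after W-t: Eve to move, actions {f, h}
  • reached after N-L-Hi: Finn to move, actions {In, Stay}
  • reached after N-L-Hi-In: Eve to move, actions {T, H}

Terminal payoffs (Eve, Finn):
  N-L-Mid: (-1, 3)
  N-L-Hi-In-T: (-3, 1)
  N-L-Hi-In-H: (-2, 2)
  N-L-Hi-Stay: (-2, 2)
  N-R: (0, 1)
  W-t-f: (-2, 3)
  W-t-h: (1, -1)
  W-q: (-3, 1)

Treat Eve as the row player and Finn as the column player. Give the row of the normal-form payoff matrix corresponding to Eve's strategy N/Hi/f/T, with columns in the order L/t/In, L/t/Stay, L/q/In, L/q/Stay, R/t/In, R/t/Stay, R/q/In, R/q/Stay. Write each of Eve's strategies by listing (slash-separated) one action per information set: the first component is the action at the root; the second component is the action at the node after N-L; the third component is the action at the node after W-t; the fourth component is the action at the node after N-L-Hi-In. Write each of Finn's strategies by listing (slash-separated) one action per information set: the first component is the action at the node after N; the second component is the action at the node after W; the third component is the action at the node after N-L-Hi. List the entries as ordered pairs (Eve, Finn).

(-3,1) (-2,2) (-3,1) (-2,2) (0,1) (0,1) (0,1) (0,1)

vs L/t/In: Eve plays N → Finn plays L at [N] → Eve plays Hi at [N-L] → Finn plays In at [N-L-Hi] → Eve plays T at [N-L-Hi-In] → (-3, 1)
vs L/t/Stay: Eve plays N → Finn plays L at [N] → Eve plays Hi at [N-L] → Finn plays Stay at [N-L-Hi] → (-2, 2)
vs L/q/In: Eve plays N → Finn plays L at [N] → Eve plays Hi at [N-L] → Finn plays In at [N-L-Hi] → Eve plays T at [N-L-Hi-In] → (-3, 1)
vs L/q/Stay: Eve plays N → Finn plays L at [N] → Eve plays Hi at [N-L] → Finn plays Stay at [N-L-Hi] → (-2, 2)
vs R/t/In: Eve plays N → Finn plays R at [N] → (0, 1)
vs R/t/Stay: Eve plays N → Finn plays R at [N] → (0, 1)
vs R/q/In: Eve plays N → Finn plays R at [N] → (0, 1)
vs R/q/Stay: Eve plays N → Finn plays R at [N] → (0, 1)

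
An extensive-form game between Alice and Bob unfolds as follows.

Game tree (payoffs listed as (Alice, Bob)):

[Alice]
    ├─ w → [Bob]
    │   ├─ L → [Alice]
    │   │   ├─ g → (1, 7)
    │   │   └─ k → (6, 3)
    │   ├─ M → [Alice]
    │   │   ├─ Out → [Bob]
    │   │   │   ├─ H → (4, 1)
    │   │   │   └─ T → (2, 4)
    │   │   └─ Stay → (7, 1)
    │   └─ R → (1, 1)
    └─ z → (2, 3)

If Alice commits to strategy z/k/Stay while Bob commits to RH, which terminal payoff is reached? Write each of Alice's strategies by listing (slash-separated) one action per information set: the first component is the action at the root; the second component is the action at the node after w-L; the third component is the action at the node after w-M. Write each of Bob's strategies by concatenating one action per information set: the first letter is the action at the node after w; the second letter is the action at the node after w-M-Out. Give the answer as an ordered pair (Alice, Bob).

Trace the play path from the root:
  Alice plays z
→ terminal payoff (2, 3).
(Alice's choice at the node after w-L is never reached on this path, so it doesn't affect the outcome.)

(2, 3)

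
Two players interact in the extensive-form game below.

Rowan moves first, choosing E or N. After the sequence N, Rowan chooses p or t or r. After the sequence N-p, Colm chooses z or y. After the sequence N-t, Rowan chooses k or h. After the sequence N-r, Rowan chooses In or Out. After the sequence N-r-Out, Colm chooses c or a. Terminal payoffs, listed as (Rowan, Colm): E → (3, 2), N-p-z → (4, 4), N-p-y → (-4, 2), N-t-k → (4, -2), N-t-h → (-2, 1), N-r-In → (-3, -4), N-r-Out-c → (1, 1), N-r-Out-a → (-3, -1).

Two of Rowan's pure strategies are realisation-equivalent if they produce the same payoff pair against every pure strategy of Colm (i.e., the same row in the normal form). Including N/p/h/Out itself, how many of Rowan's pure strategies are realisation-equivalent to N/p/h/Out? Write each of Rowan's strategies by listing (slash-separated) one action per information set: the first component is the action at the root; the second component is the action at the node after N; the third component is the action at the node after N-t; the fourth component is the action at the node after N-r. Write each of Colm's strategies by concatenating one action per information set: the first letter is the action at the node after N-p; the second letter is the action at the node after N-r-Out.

Row for N/p/h/Out (columns zc, za, yc, ya): (4,4) (4,4) (-4,2) (-4,2).
Under N/p/h/Out, Rowan's choice at the node after N-t and at the node after N-r can never be reached regardless of what Colm does, so varying those choices leaves every outcome unchanged.
Holding the reachable choices fixed and varying the unreachable ones freely already gives 2 × 2 = 4 equivalent strategies.
No other strategy reproduces this row, so those 4 are the full class: N/p/k/In, N/p/k/Out, N/p/h/In, N/p/h/Out.

4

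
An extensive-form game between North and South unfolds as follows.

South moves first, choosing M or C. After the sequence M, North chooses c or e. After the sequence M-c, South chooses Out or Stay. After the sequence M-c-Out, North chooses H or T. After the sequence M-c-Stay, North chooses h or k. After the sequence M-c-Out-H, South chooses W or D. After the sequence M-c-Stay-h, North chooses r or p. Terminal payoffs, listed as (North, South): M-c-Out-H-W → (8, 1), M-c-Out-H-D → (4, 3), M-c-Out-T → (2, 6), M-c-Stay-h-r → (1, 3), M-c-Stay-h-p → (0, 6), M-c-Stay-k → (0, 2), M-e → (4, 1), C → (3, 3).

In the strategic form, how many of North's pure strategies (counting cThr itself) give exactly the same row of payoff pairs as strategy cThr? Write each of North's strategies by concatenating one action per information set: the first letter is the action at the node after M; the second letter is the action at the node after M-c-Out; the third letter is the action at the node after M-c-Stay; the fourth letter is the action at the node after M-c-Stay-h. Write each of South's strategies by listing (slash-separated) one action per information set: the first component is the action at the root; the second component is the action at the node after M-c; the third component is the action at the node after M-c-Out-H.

1

Row for cThr (columns M/Out/W, M/Out/D, M/Stay/W, M/Stay/D, C/Out/W, C/Out/D, C/Stay/W, C/Stay/D): (2,6) (2,6) (1,3) (1,3) (3,3) (3,3) (3,3) (3,3).
Every one of North's information sets is on the play path for some reply by South when North follows cThr.
Changing the action at any of them therefore changes at least one column, so only cThr itself gives this row.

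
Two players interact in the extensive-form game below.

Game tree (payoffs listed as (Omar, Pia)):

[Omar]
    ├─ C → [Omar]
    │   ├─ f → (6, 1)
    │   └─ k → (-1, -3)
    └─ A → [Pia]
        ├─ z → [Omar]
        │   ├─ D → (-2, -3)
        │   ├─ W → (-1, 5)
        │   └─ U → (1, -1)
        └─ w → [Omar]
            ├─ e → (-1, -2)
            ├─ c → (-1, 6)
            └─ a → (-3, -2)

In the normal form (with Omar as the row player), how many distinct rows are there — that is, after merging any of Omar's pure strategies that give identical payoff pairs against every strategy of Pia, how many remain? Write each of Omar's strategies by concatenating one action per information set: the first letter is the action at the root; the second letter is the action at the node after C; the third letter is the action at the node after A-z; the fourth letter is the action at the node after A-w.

Omar has 36 pure strategies: CfDe, CfDc, CfDa, CfWe, CfWc, CfWa, CfUe, CfUc, CfUa, CkDe, CkDc, CkDa, CkWe, CkWc, CkWa, CkUe, CkUc, CkUa, AfDe, AfDc, AfDa, AfWe, AfWc, AfWa, AfUe, AfUc, AfUa, AkDe, AkDc, AkDa, AkWe, AkWc, AkWa, AkUe, AkUc, AkUa. Columns: z, w.
{CfDe, CfDc, CfDa, CfWe, CfWc, CfWa, CfUe, CfUc, CfUa} → row (6,1) (6,1)
{CkDe, CkDc, CkDa, CkWe, CkWc, CkWa, CkUe, CkUc, CkUa} → row (-1,-3) (-1,-3)
{AfDe, AkDe} → row (-2,-3) (-1,-2)
{AfDc, AkDc} → row (-2,-3) (-1,6)
{AfDa, AkDa} → row (-2,-3) (-3,-2)
{AfWe, AkWe} → row (-1,5) (-1,-2)
{AfWc, AkWc} → row (-1,5) (-1,6)
{AfWa, AkWa} → row (-1,5) (-3,-2)
{AfUe, AkUe} → row (1,-1) (-1,-2)
{AfUc, AkUc} → row (1,-1) (-1,6)
{AfUa, AkUa} → row (1,-1) (-3,-2)
That's 11 distinct rows out of 36 strategies.

11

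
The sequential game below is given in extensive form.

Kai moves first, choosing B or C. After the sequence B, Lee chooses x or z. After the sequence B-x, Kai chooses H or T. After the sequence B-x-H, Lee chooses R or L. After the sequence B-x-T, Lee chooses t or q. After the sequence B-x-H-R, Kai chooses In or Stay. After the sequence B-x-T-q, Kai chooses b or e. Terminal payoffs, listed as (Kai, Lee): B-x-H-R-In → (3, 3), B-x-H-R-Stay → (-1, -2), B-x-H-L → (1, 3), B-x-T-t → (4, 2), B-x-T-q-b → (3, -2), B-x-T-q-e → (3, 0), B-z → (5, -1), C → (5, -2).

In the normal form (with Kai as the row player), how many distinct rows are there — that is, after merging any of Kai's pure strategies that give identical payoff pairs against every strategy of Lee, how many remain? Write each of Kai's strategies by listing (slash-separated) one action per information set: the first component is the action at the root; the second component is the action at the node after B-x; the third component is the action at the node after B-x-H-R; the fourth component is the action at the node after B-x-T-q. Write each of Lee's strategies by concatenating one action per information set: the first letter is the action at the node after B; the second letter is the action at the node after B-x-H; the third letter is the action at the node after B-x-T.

5

Kai has 16 pure strategies: B/H/In/b, B/H/In/e, B/H/Stay/b, B/H/Stay/e, B/T/In/b, B/T/In/e, B/T/Stay/b, B/T/Stay/e, C/H/In/b, C/H/In/e, C/H/Stay/b, C/H/Stay/e, C/T/In/b, C/T/In/e, C/T/Stay/b, C/T/Stay/e. Columns: xRt, xRq, xLt, xLq, zRt, zRq, zLt, zLq.
{B/H/In/b, B/H/In/e} → row (3,3) (3,3) (1,3) (1,3) (5,-1) (5,-1) (5,-1) (5,-1)
{B/H/Stay/b, B/H/Stay/e} → row (-1,-2) (-1,-2) (1,3) (1,3) (5,-1) (5,-1) (5,-1) (5,-1)
{B/T/In/b, B/T/Stay/b} → row (4,2) (3,-2) (4,2) (3,-2) (5,-1) (5,-1) (5,-1) (5,-1)
{B/T/In/e, B/T/Stay/e} → row (4,2) (3,0) (4,2) (3,0) (5,-1) (5,-1) (5,-1) (5,-1)
{C/H/In/b, C/H/In/e, C/H/Stay/b, C/H/Stay/e, C/T/In/b, C/T/In/e, C/T/Stay/b, C/T/Stay/e} → row (5,-2) (5,-2) (5,-2) (5,-2) (5,-2) (5,-2) (5,-2) (5,-2)
That's 5 distinct rows out of 16 strategies.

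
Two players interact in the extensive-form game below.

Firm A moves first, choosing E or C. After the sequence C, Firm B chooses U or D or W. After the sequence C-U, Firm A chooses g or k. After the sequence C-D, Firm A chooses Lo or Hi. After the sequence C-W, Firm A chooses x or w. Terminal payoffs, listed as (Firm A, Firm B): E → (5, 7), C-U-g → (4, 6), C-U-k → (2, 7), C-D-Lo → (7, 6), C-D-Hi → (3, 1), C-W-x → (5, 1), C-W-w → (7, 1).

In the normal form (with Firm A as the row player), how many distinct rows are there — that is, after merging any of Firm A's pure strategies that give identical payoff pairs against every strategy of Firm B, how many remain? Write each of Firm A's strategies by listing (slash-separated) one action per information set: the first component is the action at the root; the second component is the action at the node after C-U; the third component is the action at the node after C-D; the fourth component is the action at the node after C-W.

9

Firm A has 16 pure strategies: E/g/Lo/x, E/g/Lo/w, E/g/Hi/x, E/g/Hi/w, E/k/Lo/x, E/k/Lo/w, E/k/Hi/x, E/k/Hi/w, C/g/Lo/x, C/g/Lo/w, C/g/Hi/x, C/g/Hi/w, C/k/Lo/x, C/k/Lo/w, C/k/Hi/x, C/k/Hi/w. Columns: U, D, W.
{E/g/Lo/x, E/g/Lo/w, E/g/Hi/x, E/g/Hi/w, E/k/Lo/x, E/k/Lo/w, E/k/Hi/x, E/k/Hi/w} → row (5,7) (5,7) (5,7)
{C/g/Lo/x} → row (4,6) (7,6) (5,1)
{C/g/Lo/w} → row (4,6) (7,6) (7,1)
{C/g/Hi/x} → row (4,6) (3,1) (5,1)
{C/g/Hi/w} → row (4,6) (3,1) (7,1)
{C/k/Lo/x} → row (2,7) (7,6) (5,1)
{C/k/Lo/w} → row (2,7) (7,6) (7,1)
{C/k/Hi/x} → row (2,7) (3,1) (5,1)
{C/k/Hi/w} → row (2,7) (3,1) (7,1)
That's 9 distinct rows out of 16 strategies.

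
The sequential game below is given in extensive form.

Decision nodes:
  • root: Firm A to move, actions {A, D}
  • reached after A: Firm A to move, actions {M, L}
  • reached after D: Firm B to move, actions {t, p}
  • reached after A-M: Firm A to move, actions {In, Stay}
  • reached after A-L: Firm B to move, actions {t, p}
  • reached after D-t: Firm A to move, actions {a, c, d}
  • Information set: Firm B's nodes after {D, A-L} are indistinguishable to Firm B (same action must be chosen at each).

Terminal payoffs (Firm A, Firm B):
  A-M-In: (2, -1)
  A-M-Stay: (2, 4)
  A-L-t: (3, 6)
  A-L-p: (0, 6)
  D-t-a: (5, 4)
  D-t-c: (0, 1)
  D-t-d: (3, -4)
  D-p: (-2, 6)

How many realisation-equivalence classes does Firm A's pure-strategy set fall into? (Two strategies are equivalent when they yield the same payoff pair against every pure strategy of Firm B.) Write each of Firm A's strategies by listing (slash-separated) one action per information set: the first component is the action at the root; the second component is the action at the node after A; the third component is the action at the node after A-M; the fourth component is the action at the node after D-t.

Firm A has 24 pure strategies: A/M/In/a, A/M/In/c, A/M/In/d, A/M/Stay/a, A/M/Stay/c, A/M/Stay/d, A/L/In/a, A/L/In/c, A/L/In/d, A/L/Stay/a, A/L/Stay/c, A/L/Stay/d, D/M/In/a, D/M/In/c, D/M/In/d, D/M/Stay/a, D/M/Stay/c, D/M/Stay/d, D/L/In/a, D/L/In/c, D/L/In/d, D/L/Stay/a, D/L/Stay/c, D/L/Stay/d. Columns: t, p.
{A/M/In/a, A/M/In/c, A/M/In/d} → row (2,-1) (2,-1)
{A/M/Stay/a, A/M/Stay/c, A/M/Stay/d} → row (2,4) (2,4)
{A/L/In/a, A/L/In/c, A/L/In/d, A/L/Stay/a, A/L/Stay/c, A/L/Stay/d} → row (3,6) (0,6)
{D/M/In/a, D/M/Stay/a, D/L/In/a, D/L/Stay/a} → row (5,4) (-2,6)
{D/M/In/c, D/M/Stay/c, D/L/In/c, D/L/Stay/c} → row (0,1) (-2,6)
{D/M/In/d, D/M/Stay/d, D/L/In/d, D/L/Stay/d} → row (3,-4) (-2,6)
That's 6 distinct rows out of 24 strategies.

6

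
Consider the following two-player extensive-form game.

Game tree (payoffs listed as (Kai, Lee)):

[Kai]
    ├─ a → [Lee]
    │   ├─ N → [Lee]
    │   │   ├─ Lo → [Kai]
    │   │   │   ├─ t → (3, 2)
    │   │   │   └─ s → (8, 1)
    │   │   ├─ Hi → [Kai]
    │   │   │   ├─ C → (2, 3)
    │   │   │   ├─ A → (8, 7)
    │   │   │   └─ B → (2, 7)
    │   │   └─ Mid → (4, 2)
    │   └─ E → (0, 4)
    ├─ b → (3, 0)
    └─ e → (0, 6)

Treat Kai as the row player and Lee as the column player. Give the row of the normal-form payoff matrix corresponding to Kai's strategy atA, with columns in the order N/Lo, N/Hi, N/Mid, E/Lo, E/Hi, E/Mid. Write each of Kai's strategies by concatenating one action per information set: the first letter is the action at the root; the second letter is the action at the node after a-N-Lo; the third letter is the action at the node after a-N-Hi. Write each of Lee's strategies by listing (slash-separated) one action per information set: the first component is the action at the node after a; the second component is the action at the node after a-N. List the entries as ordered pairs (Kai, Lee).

(3,2) (8,7) (4,2) (0,4) (0,4) (0,4)

vs N/Lo: Kai plays a → Lee plays N at [a] → Lee plays Lo at [a-N] → Kai plays t at [a-N-Lo] → (3, 2)
vs N/Hi: Kai plays a → Lee plays N at [a] → Lee plays Hi at [a-N] → Kai plays A at [a-N-Hi] → (8, 7)
vs N/Mid: Kai plays a → Lee plays N at [a] → Lee plays Mid at [a-N] → (4, 2)
vs E/Lo: Kai plays a → Lee plays E at [a] → (0, 4)
vs E/Hi: Kai plays a → Lee plays E at [a] → (0, 4)
vs E/Mid: Kai plays a → Lee plays E at [a] → (0, 4)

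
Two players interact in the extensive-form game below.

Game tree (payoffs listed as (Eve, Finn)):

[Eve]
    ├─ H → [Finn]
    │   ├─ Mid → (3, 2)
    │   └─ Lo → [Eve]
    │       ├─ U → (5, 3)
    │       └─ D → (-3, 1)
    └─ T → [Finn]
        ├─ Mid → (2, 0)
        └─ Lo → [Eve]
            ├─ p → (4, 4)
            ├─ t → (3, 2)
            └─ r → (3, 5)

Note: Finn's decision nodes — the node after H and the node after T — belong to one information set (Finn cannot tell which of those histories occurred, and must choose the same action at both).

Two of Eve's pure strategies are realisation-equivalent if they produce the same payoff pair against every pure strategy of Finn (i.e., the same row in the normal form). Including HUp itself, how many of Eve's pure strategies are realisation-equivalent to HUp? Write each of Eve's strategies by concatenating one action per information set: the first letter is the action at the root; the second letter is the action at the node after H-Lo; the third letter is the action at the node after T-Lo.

Row for HUp (columns Mid, Lo): (3,2) (5,3).
Under HUp, Eve's choice at the node after T-Lo can never be reached regardless of what Finn does, so varying those choices leaves every outcome unchanged.
Holding the reachable choices fixed and varying the unreachable one freely already gives 3 equivalent strategies.
No other strategy reproduces this row, so those 3 are the full class: HUp, HUt, HUr.

3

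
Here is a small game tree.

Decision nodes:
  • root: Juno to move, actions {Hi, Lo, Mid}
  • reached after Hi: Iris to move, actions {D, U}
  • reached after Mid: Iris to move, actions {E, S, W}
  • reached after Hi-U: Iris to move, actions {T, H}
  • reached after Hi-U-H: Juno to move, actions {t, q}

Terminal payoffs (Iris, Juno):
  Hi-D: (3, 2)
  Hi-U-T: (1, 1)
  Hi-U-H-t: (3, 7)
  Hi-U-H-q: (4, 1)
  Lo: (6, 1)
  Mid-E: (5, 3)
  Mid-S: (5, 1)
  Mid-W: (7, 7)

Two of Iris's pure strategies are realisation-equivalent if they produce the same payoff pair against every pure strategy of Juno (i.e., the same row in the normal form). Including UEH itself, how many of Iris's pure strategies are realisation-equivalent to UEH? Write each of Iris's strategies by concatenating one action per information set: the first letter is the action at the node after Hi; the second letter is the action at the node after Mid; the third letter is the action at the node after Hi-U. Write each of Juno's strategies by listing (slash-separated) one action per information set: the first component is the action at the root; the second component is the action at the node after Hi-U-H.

1

Row for UEH (columns Hi/t, Hi/q, Lo/t, Lo/q, Mid/t, Mid/q): (3,7) (4,1) (6,1) (6,1) (5,3) (5,3).
Every one of Iris's information sets is on the play path for some reply by Juno when Iris follows UEH.
Changing the action at any of them therefore changes at least one column, so only UEH itself gives this row.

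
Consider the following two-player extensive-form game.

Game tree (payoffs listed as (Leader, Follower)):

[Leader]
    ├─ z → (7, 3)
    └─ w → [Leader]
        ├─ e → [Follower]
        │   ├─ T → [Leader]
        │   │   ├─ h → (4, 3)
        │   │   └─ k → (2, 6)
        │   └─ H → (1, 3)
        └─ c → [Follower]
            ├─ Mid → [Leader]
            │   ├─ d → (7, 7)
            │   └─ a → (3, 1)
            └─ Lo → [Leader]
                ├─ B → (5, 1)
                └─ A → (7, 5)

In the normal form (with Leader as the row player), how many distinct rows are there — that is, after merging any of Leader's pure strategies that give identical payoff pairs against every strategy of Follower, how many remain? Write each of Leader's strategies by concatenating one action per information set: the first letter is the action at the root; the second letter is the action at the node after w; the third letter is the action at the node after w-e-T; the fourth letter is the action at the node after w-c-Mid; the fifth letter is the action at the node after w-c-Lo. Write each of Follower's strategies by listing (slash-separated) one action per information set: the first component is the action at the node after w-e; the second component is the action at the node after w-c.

Leader has 32 pure strategies: zehdB, zehdA, zehaB, zehaA, zekdB, zekdA, zekaB, zekaA, zchdB, zchdA, zchaB, zchaA, zckdB, zckdA, zckaB, zckaA, wehdB, wehdA, wehaB, wehaA, wekdB, wekdA, wekaB, wekaA, wchdB, wchdA, wchaB, wchaA, wckdB, wckdA, wckaB, wckaA. Columns: T/Mid, T/Lo, H/Mid, H/Lo.
{zehdB, zehdA, zehaB, zehaA, zekdB, zekdA, zekaB, zekaA, zchdB, zchdA, zchaB, zchaA, zckdB, zckdA, zckaB, zckaA} → row (7,3) (7,3) (7,3) (7,3)
{wehdB, wehdA, wehaB, wehaA} → row (4,3) (4,3) (1,3) (1,3)
{wekdB, wekdA, wekaB, wekaA} → row (2,6) (2,6) (1,3) (1,3)
{wchdB, wckdB} → row (7,7) (5,1) (7,7) (5,1)
{wchdA, wckdA} → row (7,7) (7,5) (7,7) (7,5)
{wchaB, wckaB} → row (3,1) (5,1) (3,1) (5,1)
{wchaA, wckaA} → row (3,1) (7,5) (3,1) (7,5)
That's 7 distinct rows out of 32 strategies.

7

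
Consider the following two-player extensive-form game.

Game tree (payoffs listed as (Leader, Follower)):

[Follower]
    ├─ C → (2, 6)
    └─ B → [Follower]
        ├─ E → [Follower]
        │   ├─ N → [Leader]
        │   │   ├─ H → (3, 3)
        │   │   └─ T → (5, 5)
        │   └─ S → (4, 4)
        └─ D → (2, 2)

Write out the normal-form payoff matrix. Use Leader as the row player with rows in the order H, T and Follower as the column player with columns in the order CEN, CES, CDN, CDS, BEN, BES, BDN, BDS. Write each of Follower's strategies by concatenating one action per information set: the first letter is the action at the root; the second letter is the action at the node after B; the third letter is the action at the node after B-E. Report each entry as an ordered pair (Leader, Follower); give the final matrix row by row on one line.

Row H: CEN→(2,6), CES→(2,6), CDN→(2,6), CDS→(2,6), BEN→(3,3), BES→(4,4), BDN→(2,2), BDS→(2,2)
Row T: CEN→(2,6), CES→(2,6), CDN→(2,6), CDS→(2,6), BEN→(5,5), BES→(4,4), BDN→(2,2), BDS→(2,2)

H: (2,6) (2,6) (2,6) (2,6) (3,3) (4,4) (2,2) (2,2) | T: (2,6) (2,6) (2,6) (2,6) (5,5) (4,4) (2,2) (2,2)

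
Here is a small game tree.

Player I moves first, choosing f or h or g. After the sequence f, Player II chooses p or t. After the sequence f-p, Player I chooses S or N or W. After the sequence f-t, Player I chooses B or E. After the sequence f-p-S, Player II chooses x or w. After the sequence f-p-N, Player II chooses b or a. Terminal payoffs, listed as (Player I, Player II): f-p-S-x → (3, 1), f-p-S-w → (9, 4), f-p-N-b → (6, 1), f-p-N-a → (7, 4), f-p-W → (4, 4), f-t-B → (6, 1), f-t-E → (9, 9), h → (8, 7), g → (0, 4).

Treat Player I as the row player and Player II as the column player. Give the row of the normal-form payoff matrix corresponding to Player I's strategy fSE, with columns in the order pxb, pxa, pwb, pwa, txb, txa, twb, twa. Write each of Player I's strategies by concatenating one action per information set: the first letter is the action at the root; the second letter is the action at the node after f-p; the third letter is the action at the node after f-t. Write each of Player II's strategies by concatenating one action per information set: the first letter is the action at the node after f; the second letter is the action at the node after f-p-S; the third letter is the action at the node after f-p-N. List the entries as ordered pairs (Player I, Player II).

vs pxb: Player I plays f → Player II plays p at [f] → Player I plays S at [f-p] → Player II plays x at [f-p-S] → (3, 1)
vs pxa: Player I plays f → Player II plays p at [f] → Player I plays S at [f-p] → Player II plays x at [f-p-S] → (3, 1)
vs pwb: Player I plays f → Player II plays p at [f] → Player I plays S at [f-p] → Player II plays w at [f-p-S] → (9, 4)
vs pwa: Player I plays f → Player II plays p at [f] → Player I plays S at [f-p] → Player II plays w at [f-p-S] → (9, 4)
vs txb: Player I plays f → Player II plays t at [f] → Player I plays E at [f-t] → (9, 9)
vs txa: Player I plays f → Player II plays t at [f] → Player I plays E at [f-t] → (9, 9)
vs twb: Player I plays f → Player II plays t at [f] → Player I plays E at [f-t] → (9, 9)
vs twa: Player I plays f → Player II plays t at [f] → Player I plays E at [f-t] → (9, 9)

(3,1) (3,1) (9,4) (9,4) (9,9) (9,9) (9,9) (9,9)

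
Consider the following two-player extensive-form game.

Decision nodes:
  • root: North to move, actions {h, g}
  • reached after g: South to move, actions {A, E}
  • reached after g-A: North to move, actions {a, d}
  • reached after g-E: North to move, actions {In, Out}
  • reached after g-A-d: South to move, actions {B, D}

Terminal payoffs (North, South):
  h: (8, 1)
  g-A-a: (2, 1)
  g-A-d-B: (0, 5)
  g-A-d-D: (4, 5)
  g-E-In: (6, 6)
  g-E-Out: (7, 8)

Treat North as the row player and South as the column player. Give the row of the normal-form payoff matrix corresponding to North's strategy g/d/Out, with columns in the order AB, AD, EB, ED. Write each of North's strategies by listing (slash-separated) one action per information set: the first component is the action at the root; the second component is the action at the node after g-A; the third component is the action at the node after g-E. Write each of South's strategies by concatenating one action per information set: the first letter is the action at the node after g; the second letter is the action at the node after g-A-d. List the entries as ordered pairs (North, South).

vs AB: North plays g → South plays A at [g] → North plays d at [g-A] → South plays B at [g-A-d] → (0, 5)
vs AD: North plays g → South plays A at [g] → North plays d at [g-A] → South plays D at [g-A-d] → (4, 5)
vs EB: North plays g → South plays E at [g] → North plays Out at [g-E] → (7, 8)
vs ED: North plays g → South plays E at [g] → North plays Out at [g-E] → (7, 8)

(0,5) (4,5) (7,8) (7,8)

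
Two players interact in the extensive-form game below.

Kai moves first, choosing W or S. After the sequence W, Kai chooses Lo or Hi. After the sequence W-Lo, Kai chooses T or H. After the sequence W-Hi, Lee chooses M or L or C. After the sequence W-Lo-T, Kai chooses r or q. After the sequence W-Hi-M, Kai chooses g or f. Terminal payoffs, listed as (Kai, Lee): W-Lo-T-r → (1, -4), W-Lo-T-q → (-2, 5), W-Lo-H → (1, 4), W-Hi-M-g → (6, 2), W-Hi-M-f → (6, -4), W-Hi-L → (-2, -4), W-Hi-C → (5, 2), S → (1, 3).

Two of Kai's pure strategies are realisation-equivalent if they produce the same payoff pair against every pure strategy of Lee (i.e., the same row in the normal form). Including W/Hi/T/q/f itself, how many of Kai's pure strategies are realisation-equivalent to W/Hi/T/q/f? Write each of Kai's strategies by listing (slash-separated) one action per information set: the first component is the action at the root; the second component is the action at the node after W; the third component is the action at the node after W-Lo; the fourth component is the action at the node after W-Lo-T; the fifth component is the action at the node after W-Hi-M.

4

Row for W/Hi/T/q/f (columns M, L, C): (6,-4) (-2,-4) (5,2).
Under W/Hi/T/q/f, Kai's choice at the node after W-Lo and at the node after W-Lo-T can never be reached regardless of what Lee does, so varying those choices leaves every outcome unchanged.
Holding the reachable choices fixed and varying the unreachable ones freely already gives 2 × 2 = 4 equivalent strategies.
No other strategy reproduces this row, so those 4 are the full class: W/Hi/T/r/f, W/Hi/T/q/f, W/Hi/H/r/f, W/Hi/H/q/f.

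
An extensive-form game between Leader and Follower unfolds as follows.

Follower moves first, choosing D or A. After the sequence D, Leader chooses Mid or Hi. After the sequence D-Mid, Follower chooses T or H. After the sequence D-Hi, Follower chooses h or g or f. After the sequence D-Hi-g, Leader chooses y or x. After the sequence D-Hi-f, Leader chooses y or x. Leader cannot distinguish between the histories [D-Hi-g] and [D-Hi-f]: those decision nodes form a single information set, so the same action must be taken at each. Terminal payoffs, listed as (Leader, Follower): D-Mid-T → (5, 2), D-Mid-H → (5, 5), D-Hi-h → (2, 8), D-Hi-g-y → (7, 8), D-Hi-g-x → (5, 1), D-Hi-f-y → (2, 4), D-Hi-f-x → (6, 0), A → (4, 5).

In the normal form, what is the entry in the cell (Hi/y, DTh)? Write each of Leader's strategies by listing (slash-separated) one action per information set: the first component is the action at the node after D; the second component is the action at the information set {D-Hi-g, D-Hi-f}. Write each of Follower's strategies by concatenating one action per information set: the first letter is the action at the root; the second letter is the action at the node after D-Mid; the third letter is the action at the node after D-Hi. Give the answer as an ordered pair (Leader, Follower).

(2, 8)

Trace the play path from the root:
  Follower plays D
  Leader plays Hi at [D]
  Follower plays h at [D-Hi]
→ terminal payoff (2, 8).
(Leader's choice at the information set {D-Hi-g, D-Hi-f} is never reached on this path, so it doesn't affect the outcome.)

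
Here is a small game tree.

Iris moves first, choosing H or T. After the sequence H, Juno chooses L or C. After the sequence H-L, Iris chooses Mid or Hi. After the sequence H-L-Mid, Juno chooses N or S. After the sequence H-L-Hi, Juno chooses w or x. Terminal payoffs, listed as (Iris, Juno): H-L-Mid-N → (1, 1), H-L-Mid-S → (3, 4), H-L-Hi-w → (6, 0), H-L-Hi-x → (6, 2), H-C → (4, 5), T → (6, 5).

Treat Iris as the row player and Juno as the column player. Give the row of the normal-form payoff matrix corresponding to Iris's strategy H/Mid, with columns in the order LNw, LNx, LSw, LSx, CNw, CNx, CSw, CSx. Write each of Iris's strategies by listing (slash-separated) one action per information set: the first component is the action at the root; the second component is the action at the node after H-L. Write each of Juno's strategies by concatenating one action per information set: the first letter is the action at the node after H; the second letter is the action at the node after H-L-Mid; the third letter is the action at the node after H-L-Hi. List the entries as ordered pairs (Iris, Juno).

(1,1) (1,1) (3,4) (3,4) (4,5) (4,5) (4,5) (4,5)

vs LNw: Iris plays H → Juno plays L at [H] → Iris plays Mid at [H-L] → Juno plays N at [H-L-Mid] → (1, 1)
vs LNx: Iris plays H → Juno plays L at [H] → Iris plays Mid at [H-L] → Juno plays N at [H-L-Mid] → (1, 1)
vs LSw: Iris plays H → Juno plays L at [H] → Iris plays Mid at [H-L] → Juno plays S at [H-L-Mid] → (3, 4)
vs LSx: Iris plays H → Juno plays L at [H] → Iris plays Mid at [H-L] → Juno plays S at [H-L-Mid] → (3, 4)
vs CNw: Iris plays H → Juno plays C at [H] → (4, 5)
vs CNx: Iris plays H → Juno plays C at [H] → (4, 5)
vs CSw: Iris plays H → Juno plays C at [H] → (4, 5)
vs CSx: Iris plays H → Juno plays C at [H] → (4, 5)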